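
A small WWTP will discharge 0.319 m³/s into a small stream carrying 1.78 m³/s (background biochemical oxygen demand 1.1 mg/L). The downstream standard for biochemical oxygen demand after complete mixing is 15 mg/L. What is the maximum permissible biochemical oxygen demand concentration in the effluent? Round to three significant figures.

92.6 mg/L

At the limit, (Qr·Cr + Qe·Cₑ)/(Qr + Qe) = 15:
Cₑ = (2.099·15 − 1.780·1.100) / 0.3190 = 92.56 mg/L.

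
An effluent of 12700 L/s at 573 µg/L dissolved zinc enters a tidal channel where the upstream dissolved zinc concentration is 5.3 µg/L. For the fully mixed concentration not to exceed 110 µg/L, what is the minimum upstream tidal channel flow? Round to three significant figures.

56200 L/s

Set C_mix = 110: (Q·5.300 + 12700·573.0) / (Q + 12700) = 110
→ Q = 12700·(573.0 − 110)/(110 − 5.300) = 56160 L/s.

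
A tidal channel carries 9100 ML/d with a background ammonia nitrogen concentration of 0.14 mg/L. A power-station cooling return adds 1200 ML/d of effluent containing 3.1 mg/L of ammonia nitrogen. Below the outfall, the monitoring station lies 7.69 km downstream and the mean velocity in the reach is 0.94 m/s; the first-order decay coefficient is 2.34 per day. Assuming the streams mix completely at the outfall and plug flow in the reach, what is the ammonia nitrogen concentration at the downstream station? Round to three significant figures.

After mixing, C = (9100·0.1400 + 1200·3.100) / 10300 = 4994/10300 = 0.4849 mg/L.
Travel time t = 7.69·1000 / 0.94 = 8181 s = 2.272 h.
Decay over the reach: 0.4849·exp(−kt) = 0.4849·0.8013 = 0.3885 mg/L.

0.388 mg/L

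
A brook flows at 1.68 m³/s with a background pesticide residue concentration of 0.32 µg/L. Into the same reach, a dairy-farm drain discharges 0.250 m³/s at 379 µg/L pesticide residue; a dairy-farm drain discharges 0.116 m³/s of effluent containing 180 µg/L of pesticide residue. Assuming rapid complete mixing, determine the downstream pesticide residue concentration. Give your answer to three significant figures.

Mass balance: C = (1.680·0.3200 + 0.2500·379.0 + 0.1160·180.0) / 2.046 = 116.2/2.046 = 56.78 µg/L.

56.8 µg/L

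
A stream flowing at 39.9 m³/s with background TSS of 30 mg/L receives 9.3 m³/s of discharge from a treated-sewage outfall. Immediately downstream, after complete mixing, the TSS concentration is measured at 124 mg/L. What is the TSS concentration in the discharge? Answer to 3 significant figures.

Mass balance: 39.90·30.00 + 9.300·Cₑ = 49.20·124.0
→ Cₑ = (49.20·124.0 − 39.90·30.00) / 9.300 = 527.3 mg/L.

527 mg/L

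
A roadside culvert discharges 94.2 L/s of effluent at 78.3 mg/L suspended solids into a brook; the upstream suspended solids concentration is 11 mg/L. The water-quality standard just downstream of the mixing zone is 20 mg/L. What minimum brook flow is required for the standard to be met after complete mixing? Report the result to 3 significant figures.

Set C_mix = 20: (Q·11.00 + 94.20·78.30) / (Q + 94.20) = 20
→ Q = 94.20·(78.30 − 20)/(20 − 11.00) = 610.2 L/s.

610 L/s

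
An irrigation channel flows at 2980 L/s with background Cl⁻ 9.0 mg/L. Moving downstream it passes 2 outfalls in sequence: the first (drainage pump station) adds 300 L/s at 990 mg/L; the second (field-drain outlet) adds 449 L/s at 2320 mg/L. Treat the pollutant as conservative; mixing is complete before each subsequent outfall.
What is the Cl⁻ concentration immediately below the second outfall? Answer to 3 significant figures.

366 mg/L

Outfall 1: combined Q = 3280 L/s; C = (2980·9.000 + 300.0·990.0)/3280 = 98.73 mg/L.
Outfall 2: combined Q = 3729 L/s; C = (3280·98.73 + 449.0·2320)/3729 = 366.2 mg/L.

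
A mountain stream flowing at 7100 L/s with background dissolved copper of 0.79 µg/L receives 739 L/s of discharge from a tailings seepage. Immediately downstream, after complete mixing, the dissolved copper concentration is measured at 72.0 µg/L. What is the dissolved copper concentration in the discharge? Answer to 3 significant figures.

756 µg/L

Mass balance: 7100·0.7900 + 739.0·Cₑ = 7839·72.00
→ Cₑ = (7839·72.00 − 7100·0.7900) / 739.0 = 756.2 µg/L.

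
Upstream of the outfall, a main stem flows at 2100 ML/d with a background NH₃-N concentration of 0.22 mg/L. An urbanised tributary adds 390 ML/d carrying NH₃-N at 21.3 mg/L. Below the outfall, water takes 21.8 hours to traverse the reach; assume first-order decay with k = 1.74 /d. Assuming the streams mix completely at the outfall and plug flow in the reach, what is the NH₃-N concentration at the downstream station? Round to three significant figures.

0.725 mg/L

Mass balance: C = (2100·0.2200 + 390.0·21.30) / 2490 = 8769/2490 = 3.522 mg/L.
Decay over the reach: 3.522·exp(−kt) = 3.522·0.2059 = 0.7250 mg/L.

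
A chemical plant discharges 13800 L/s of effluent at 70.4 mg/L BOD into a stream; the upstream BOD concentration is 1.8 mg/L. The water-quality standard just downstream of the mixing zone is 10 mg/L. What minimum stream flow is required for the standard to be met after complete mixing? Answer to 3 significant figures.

Set C_mix = 10: (Q·1.800 + 13800·70.40) / (Q + 13800) = 10
→ Q = 13800·(70.40 − 10)/(10 − 1.800) = 101600 L/s.

102000 L/s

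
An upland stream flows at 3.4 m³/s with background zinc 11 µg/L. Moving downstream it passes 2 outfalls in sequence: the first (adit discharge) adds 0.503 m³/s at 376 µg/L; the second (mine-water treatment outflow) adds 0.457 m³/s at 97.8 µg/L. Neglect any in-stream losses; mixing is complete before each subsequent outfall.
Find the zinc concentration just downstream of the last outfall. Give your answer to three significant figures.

62.2 µg/L

After outfall 1: Q = 3.400 + 0.5030 = 3.903 m³/s; C = (3.400·11.00 + 0.5030·376.0)/3.903 = 58.04 µg/L.
After outfall 2: Q = 3.903 + 0.4570 = 4.360 m³/s; C = (3.903·58.04 + 0.4570·97.80)/4.360 = 62.21 µg/L.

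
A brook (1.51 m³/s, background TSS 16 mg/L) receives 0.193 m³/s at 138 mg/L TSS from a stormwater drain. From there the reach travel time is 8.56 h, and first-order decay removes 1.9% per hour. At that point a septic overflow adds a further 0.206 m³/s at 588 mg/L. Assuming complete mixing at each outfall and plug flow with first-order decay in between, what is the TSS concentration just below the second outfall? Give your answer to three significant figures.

86.0 mg/L

Mixed concentration C = ΣQC/ΣQ = (1.510·16.00 + 0.1930·138.0) / 1.703 = 50.79/1.703 = 29.83 mg/L; combined flow 1.703 m³/s.
1.9%/h lost → k = −ln(1 − 0.019) = 0.01918 h⁻¹.
Decay over the reach: 29.83·exp(−kt) = 29.83·0.8486 = 25.31 mg/L.
Second outfall: C = (1.703·25.31 + 0.2060·588.0)/1.909 = 86.03 mg/L.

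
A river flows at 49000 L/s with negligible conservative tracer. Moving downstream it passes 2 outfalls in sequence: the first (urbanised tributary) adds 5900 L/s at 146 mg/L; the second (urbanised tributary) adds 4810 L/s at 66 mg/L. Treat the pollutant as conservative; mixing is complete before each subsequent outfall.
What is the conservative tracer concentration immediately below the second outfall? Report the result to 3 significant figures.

19.7 mg/L

Outfall 1: combined Q = 54900 L/s; C = (49000·0 + 5900·146.0)/54900 = 15.69 mg/L.
Outfall 2: combined Q = 59710 L/s; C = (54900·15.69 + 4810·66.00)/59710 = 19.74 mg/L.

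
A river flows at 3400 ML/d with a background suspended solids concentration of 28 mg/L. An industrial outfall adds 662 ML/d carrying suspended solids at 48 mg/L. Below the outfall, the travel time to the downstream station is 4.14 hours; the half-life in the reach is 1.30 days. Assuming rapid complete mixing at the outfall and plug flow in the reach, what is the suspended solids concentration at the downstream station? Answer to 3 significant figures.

Conservation of mass: C = (3400·28.00 + 662.0·48.00) / 4062 = 127000/4062 = 31.26 mg/L.
Half-life 1.30 d → k = ln 2 / 1.30 = 0.5332 d⁻¹.
First-order decay: C = 31.26·exp(−k·t) = 31.26·0.9121 = 28.51 mg/L.

28.5 mg/L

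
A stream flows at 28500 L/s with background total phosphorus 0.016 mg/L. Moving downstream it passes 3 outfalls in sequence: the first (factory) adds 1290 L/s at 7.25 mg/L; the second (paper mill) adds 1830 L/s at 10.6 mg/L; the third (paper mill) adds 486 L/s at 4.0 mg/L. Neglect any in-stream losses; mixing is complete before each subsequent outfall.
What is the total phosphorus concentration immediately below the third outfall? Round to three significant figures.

Below outfall 1: Q → 29790 L/s, C = (28500·0.01600 + 1290·7.250)/29790 = 0.3293 mg/L.
Below outfall 2: Q → 31620 L/s, C = (29790·0.3293 + 1830·10.60)/31620 = 0.9237 mg/L.
Below outfall 3: Q → 32110 L/s, C = (31620·0.9237 + 486.0·4.000)/32110 = 0.9702 mg/L.

0.970 mg/L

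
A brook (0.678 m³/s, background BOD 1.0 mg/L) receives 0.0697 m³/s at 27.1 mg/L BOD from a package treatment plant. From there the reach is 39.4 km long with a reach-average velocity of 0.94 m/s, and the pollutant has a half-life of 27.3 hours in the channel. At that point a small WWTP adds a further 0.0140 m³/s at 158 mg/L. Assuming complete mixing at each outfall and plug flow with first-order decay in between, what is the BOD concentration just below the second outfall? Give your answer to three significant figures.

After mixing, C = (0.6780·1.000 + 0.06970·27.10) / 0.7477 = 2.567/0.7477 = 3.433 mg/L; combined flow 0.7477 m³/s.
Travel time t = 39.4·1000 / 0.94 = 41910 s = 11.64 h.
Half-life 27.3 h → k = ln 2 / 27.3 = 0.02539 h⁻¹ = 0.6094 d⁻¹.
After decay, C = 3.433 × e^(−kt) = 3.433 × 0.7441 = 2.554 mg/L.
Second outfall: C = (0.7477·2.554 + 0.01400·158.0)/0.7617 = 5.411 mg/L.

5.41 mg/L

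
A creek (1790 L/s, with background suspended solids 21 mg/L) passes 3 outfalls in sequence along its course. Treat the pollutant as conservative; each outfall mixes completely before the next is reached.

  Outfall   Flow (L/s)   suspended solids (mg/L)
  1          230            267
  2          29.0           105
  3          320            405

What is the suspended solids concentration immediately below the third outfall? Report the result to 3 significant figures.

97.8 mg/L

Outfall 1: combined Q = 2020 L/s; C = (1790·21.00 + 230.0·267.0)/2020 = 49.01 mg/L.
Outfall 2: combined Q = 2049 L/s; C = (2020·49.01 + 29.00·105.0)/2049 = 49.80 mg/L.
Outfall 3: combined Q = 2369 L/s; C = (2049·49.80 + 320.0·405.0)/2369 = 97.78 mg/L.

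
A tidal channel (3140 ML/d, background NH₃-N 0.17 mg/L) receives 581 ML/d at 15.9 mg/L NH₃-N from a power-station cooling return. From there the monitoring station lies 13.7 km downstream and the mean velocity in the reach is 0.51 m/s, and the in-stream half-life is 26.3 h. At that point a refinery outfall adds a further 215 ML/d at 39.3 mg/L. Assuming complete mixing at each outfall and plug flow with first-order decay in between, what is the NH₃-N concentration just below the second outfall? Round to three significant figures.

After mixing, C = (3140·0.1700 + 581.0·15.90) / 3721 = 9772/3721 = 2.626 mg/L; combined flow 3721 ML/d.
Travel time t = 13.7·1000 / 0.51 = 26860 s = 7.462 h.
Half-life 26.3 h → k = ln 2 / 26.3 = 0.02636 h⁻¹ = 0.6325 d⁻¹.
Decay over the reach: 2.626·exp(−kt) = 2.626·0.8215 = 2.157 mg/L.
Second outfall: C = (3721·2.157 + 215.0·39.30)/3936 = 4.186 mg/L.

4.19 mg/L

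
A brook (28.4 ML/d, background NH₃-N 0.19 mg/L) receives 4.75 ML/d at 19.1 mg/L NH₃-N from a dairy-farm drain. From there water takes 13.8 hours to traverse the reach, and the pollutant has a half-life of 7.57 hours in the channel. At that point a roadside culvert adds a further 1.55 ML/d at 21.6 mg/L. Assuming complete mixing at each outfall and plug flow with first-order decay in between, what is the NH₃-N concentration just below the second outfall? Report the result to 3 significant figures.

Flow-weighted average: C = (28.40·0.1900 + 4.750·19.10) / 33.15 = 96.12/33.15 = 2.900 mg/L; combined flow 33.15 ML/d.
Half-life 7.57 h → k = ln 2 / 7.57 = 0.09157 h⁻¹ = 2.198 d⁻¹.
After decay, C = 2.900 × e^(−kt) = 2.900 × 0.2826 = 0.8195 mg/L.
Second outfall: C = (33.15·0.8195 + 1.550·21.60)/34.70 = 1.748 mg/L.

1.75 mg/L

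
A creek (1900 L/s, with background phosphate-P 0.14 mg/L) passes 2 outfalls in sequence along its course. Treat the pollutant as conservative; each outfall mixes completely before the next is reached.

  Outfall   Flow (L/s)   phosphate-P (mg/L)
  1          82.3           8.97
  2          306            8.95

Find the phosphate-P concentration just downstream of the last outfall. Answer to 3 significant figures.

1.64 mg/L

Outfall 1: combined Q = 1982 L/s; C = (1900·0.1400 + 82.30·8.970)/1982 = 0.5066 mg/L.
Outfall 2: combined Q = 2288 L/s; C = (1982·0.5066 + 306.0·8.950)/2288 = 1.636 mg/L.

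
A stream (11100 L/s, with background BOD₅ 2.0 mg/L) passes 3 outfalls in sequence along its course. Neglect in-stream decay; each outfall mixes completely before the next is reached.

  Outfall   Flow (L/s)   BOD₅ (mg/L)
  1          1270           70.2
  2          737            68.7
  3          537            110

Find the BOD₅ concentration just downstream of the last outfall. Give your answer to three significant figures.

16.2 mg/L

Below outfall 1: Q → 12370 L/s, C = (11100·2.000 + 1270·70.20)/12370 = 9.002 mg/L.
Below outfall 2: Q → 13110 L/s, C = (12370·9.002 + 737.0·68.70)/13110 = 12.36 mg/L.
Below outfall 3: Q → 13640 L/s, C = (13110·12.36 + 537.0·110.0)/13640 = 16.20 mg/L.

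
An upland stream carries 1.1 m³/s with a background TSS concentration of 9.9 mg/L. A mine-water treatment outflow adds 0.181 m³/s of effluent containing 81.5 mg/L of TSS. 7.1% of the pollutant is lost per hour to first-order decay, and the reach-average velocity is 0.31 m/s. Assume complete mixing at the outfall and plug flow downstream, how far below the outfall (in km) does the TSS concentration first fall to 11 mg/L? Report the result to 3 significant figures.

Conservation of mass: C = (1.100·9.900 + 0.1810·81.50) / 1.281 = 25.64/1.281 = 20.02 mg/L.
7.1%/h lost → k = −ln(1 − 0.071) = 0.07365 h⁻¹.
Set 20.02·exp(−k·t) = 11 → t = ln(20.02/11)/k = 29260 s = 8.129 h.
Distance = v·t = 0.31·29260 = 9072 m = 9.072 km.

9.07 km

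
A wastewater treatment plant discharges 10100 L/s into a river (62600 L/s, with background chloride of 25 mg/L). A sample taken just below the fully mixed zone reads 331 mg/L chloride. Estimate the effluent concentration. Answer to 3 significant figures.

2230 mg/L

Mass balance: 62600·25.00 + 10100·Cₑ = 72700·331.0
→ Cₑ = (72700·331.0 − 62600·25.00) / 10100 = 2228 mg/L.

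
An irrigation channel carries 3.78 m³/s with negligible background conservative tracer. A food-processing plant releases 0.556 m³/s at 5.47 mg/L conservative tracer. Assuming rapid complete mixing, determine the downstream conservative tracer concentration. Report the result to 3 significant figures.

0.701 mg/L

Flow-weighted average: C = (3.780·0 + 0.5560·5.470) / 4.336 = 3.041/4.336 = 0.7014 mg/L.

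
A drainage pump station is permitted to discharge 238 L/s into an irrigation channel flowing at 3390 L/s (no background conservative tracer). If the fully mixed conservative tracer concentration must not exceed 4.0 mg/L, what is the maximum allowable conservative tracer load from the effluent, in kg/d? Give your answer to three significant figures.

Mass balance at the limit: 3390·0 + 238.0·Cₑ = 3628·4.0 → Cₑ = 60.97 mg/L.
238.0 L/s = 0.2380 m³/s. Load = 0.2380 m³/s × 60.97 g/m³ × 86 400 s/d = 1254 kg/d.

1250 kg/d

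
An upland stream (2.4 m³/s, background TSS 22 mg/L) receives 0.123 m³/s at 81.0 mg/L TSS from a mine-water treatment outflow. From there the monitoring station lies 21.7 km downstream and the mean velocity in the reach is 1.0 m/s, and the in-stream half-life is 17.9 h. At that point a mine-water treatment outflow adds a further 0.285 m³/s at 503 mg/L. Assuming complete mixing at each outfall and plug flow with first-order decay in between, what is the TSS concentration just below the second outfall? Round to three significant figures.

Mixed concentration C = ΣQC/ΣQ = (2.400·22.00 + 0.1230·81.00) / 2.523 = 62.76/2.523 = 24.88 mg/L; combined flow 2.523 m³/s.
Travel time t = 21.7·1000 / 1.0 = 21700 s = 6.028 h.
Half-life 17.9 h → k = ln 2 / 17.9 = 0.03872 h⁻¹ = 0.9294 d⁻¹.
First-order decay: C = 24.88·exp(−k·t) = 24.88·0.7918 = 19.70 mg/L.
Second outfall: C = (2.523·19.70 + 0.2850·503.0)/2.808 = 68.75 mg/L.

68.8 mg/L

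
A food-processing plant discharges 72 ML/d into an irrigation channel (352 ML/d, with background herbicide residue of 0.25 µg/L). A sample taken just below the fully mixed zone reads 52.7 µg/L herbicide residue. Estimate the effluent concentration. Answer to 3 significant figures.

309 µg/L

Mass balance: 352.0·0.2500 + 72.00·Cₑ = 424.0·52.70
→ Cₑ = (424.0·52.70 − 352.0·0.2500) / 72.00 = 309.1 µg/L.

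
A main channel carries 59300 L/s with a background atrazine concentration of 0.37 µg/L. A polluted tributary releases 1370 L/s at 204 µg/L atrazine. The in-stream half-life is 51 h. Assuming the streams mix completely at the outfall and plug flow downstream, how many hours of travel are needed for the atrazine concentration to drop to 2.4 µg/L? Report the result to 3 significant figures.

53.5 h

Mixed concentration C = ΣQC/ΣQ = (59300·0.3700 + 1370·204.0) / 60670 = 301400/60670 = 4.968 µg/L.
Half-life 51 h → k = ln 2 / 51 = 0.01359 h⁻¹ = 0.3262 d⁻¹.
4.968·exp(−k·t) = 2.4 → t = ln(4.968/2.4)/k = 192700 s = 53.53 h.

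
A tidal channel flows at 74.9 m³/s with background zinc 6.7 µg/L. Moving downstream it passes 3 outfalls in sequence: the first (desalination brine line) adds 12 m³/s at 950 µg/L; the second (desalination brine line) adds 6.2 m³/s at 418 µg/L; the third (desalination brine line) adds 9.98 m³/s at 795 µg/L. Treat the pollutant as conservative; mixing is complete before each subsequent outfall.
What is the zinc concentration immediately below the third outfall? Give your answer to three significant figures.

Outfall 1: combined Q = 86.90 m³/s; C = (74.90·6.700 + 12.00·950.0)/86.90 = 137.0 µg/L.
Outfall 2: combined Q = 93.10 m³/s; C = (86.90·137.0 + 6.200·418.0)/93.10 = 155.7 µg/L.
Outfall 3: combined Q = 103.1 m³/s; C = (93.10·155.7 + 9.980·795.0)/103.1 = 217.6 µg/L.

218 µg/L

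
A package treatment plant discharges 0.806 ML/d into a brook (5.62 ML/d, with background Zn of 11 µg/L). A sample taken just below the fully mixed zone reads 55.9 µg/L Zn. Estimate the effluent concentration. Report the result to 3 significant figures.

369 µg/L

Mass balance: 5.620·11.00 + 0.8060·Cₑ = 6.426·55.90
→ Cₑ = (6.426·55.90 − 5.620·11.00) / 0.8060 = 369.0 µg/L.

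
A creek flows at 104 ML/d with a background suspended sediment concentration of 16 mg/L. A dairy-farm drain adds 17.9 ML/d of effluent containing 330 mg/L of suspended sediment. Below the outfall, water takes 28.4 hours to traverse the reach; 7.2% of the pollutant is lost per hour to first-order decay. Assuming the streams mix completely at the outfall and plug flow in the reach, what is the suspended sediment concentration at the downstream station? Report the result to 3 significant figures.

7.44 mg/L

Conservation of mass: C = (104.0·16.00 + 17.90·330.0) / 121.9 = 7571/121.9 = 62.11 mg/L.
7.2%/h lost → k = −ln(1 − 0.072) = 0.07472 h⁻¹.
Decay over the reach: 62.11·exp(−kt) = 62.11·0.1198 = 7.439 mg/L.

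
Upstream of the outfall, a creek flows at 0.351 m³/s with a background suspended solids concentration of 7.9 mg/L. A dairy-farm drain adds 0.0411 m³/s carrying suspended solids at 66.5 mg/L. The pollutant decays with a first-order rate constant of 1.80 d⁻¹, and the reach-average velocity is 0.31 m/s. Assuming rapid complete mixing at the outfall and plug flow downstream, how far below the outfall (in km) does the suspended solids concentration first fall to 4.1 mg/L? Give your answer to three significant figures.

18.3 km

Conservation of mass: C = (0.3510·7.900 + 0.04110·66.50) / 0.3921 = 5.506/0.3921 = 14.04 mg/L.
Set 14.04·exp(−k·t) = 4.1 → t = ln(14.04/4.1)/k = 59090 s = 16.41 h.
Distance = v·t = 0.31·59090 = 18320 m = 18.32 km.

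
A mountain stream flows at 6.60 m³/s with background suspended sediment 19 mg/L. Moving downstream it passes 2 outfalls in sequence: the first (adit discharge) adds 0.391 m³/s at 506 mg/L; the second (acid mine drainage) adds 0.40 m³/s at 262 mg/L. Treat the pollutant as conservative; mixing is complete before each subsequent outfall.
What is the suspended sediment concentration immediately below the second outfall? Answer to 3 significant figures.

57.9 mg/L

Below outfall 1: Q → 6.991 m³/s, C = (6.600·19.00 + 0.3910·506.0)/6.991 = 46.24 mg/L.
Below outfall 2: Q → 7.391 m³/s, C = (6.991·46.24 + 0.4000·262.0)/7.391 = 57.91 mg/L.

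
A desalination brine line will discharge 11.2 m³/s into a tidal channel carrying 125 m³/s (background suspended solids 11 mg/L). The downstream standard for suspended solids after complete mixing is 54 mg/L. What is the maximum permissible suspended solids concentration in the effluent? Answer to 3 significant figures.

At the limit, (Qr·Cr + Qe·Cₑ)/(Qr + Qe) = 54:
Cₑ = (136.2·54 − 125.0·11.00) / 11.20 = 533.9 mg/L.

534 mg/L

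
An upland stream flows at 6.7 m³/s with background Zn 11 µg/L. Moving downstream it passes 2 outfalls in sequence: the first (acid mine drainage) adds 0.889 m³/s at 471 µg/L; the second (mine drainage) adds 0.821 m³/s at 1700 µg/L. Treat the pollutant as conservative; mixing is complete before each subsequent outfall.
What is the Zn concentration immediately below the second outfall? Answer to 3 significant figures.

225 µg/L

After outfall 1: Q = 6.700 + 0.8890 = 7.589 m³/s; C = (6.700·11.00 + 0.8890·471.0)/7.589 = 64.89 µg/L.
After outfall 2: Q = 7.589 + 0.8210 = 8.410 m³/s; C = (7.589·64.89 + 0.8210·1700)/8.410 = 224.5 µg/L.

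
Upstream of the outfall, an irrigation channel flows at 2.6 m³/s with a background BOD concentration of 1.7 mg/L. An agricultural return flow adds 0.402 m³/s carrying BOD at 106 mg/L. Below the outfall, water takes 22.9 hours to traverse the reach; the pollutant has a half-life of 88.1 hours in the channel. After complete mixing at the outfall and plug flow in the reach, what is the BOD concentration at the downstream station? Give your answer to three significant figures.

13.1 mg/L

Conservation of mass: C = (2.600·1.700 + 0.4020·106.0) / 3.002 = 47.03/3.002 = 15.67 mg/L.
Half-life 88.1 h → k = ln 2 / 88.1 = 0.007868 h⁻¹ = 0.1888 d⁻¹.
Applying C = C₀e^(−kt): 15.67 × 0.8351 = 13.08 mg/L.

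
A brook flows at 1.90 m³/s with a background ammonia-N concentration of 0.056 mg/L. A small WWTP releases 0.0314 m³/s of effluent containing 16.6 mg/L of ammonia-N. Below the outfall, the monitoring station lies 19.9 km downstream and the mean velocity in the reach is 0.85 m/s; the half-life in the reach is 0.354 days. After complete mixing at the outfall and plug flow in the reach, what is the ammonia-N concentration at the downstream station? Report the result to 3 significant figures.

After mixing, C = (1.900·0.05600 + 0.03140·16.60) / 1.931 = 0.6276/1.931 = 0.3250 mg/L.
Travel time t = 19.9·1000 / 0.85 = 23410 s = 6.503 h.
Half-life 0.354 d → k = ln 2 / 0.354 = 1.958 d⁻¹.
Applying C = C₀e^(−kt): 0.3250 × 0.5883 = 0.1912 mg/L.

0.191 mg/L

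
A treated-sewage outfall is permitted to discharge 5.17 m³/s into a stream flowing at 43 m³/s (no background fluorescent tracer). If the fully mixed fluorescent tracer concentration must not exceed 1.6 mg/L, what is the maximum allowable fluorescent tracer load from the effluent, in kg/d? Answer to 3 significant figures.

Mass balance at the limit: 43.00·0 + 5.170·Cₑ = 48.17·1.6 → Cₑ = 14.91 mg/L.
Load = 5.170 m³/s × 14.91 g/m³ × 86 400 s/d = 6659 kg/d.

6660 kg/d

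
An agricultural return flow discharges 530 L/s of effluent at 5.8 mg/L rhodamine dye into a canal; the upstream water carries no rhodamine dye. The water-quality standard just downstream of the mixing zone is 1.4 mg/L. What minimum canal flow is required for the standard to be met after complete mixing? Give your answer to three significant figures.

Set C_mix = 1.4: (Q·0 + 530.0·5.800) / (Q + 530.0) = 1.4
→ Q = 530.0·(5.800 − 1.4)/(1.4 − 0) = 1666 L/s.

1670 L/s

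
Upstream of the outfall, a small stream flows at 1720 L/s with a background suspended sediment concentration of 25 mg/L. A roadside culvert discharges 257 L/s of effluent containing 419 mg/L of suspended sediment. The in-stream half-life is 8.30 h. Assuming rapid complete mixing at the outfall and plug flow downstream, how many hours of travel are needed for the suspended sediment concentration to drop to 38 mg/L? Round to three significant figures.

After mixing, C = (1720·25.00 + 257.0·419.0) / 1977 = 150700/1977 = 76.22 mg/L.
Half-life 8.30 h → k = ln 2 / 8.30 = 0.08351 h⁻¹ = 2.004 d⁻¹.
76.22·exp(−k·t) = 38 → t = ln(76.22/38)/k = 30000 s = 8.334 h.

8.33 h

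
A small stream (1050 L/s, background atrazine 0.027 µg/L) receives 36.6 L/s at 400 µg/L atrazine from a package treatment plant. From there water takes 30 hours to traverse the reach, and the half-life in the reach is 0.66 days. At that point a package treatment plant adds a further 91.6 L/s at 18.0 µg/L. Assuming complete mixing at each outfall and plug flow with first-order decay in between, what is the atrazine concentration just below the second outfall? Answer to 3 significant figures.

Flow-weighted average: C = (1050·0.02700 + 36.60·400.0) / 1087 = 14670/1087 = 13.50 µg/L; combined flow 1087 L/s.
Half-life 0.66 d → k = ln 2 / 0.66 = 1.050 d⁻¹.
First-order decay: C = 13.50·exp(−k·t) = 13.50·0.2691 = 3.632 µg/L.
At the second outfall, C = (1087·3.632 + 91.60·18.00) / (1087 + 91.60) = 4.749 µg/L.

4.75 µg/L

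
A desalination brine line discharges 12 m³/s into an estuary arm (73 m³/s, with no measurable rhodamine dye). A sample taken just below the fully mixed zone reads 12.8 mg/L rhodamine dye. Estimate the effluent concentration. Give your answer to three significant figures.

Mass balance: 73.00·0 + 12.00·Cₑ = 85.00·12.80
→ Cₑ = (85.00·12.80 − 73.00·0) / 12.00 = 90.67 mg/L.

90.7 mg/L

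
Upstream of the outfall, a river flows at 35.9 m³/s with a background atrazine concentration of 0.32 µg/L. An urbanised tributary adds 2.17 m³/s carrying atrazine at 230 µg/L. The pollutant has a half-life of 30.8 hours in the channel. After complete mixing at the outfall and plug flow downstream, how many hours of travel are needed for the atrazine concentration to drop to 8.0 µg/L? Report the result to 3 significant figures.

Mass balance: C = (35.90·0.3200 + 2.170·230.0) / 38.07 = 510.6/38.07 = 13.41 µg/L.
Half-life 30.8 h → k = ln 2 / 30.8 = 0.02250 h⁻¹ = 0.5401 d⁻¹.
13.41·exp(−k·t) = 8.0 → t = ln(13.41/8.0)/k = 82650 s = 22.96 h.

23.0 h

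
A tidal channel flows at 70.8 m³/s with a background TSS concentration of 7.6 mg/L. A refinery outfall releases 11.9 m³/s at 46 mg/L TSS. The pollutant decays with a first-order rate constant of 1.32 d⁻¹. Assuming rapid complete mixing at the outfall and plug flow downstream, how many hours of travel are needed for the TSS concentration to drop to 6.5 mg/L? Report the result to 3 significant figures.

12.8 h

Mixed concentration C = ΣQC/ΣQ = (70.80·7.600 + 11.90·46.00) / 82.70 = 1085/82.70 = 13.13 mg/L.
13.13·exp(−k·t) = 6.5 → t = ln(13.13/6.5)/k = 46000 s = 12.78 h.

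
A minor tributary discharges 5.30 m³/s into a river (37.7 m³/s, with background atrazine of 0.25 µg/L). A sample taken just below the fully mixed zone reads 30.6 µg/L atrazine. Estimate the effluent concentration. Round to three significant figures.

Mass balance: 37.70·0.2500 + 5.300·Cₑ = 43.00·30.60
→ Cₑ = (43.00·30.60 − 37.70·0.2500) / 5.300 = 246.5 µg/L.

246 µg/L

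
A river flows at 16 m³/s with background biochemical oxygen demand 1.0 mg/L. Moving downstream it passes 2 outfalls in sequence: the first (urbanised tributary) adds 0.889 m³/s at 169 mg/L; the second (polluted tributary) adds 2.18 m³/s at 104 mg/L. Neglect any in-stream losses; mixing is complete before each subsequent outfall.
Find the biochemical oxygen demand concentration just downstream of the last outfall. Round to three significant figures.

20.6 mg/L

Below outfall 1: Q → 16.89 m³/s, C = (16.00·1.000 + 0.8890·169.0)/16.89 = 9.843 mg/L.
Below outfall 2: Q → 19.07 m³/s, C = (16.89·9.843 + 2.180·104.0)/19.07 = 20.61 mg/L.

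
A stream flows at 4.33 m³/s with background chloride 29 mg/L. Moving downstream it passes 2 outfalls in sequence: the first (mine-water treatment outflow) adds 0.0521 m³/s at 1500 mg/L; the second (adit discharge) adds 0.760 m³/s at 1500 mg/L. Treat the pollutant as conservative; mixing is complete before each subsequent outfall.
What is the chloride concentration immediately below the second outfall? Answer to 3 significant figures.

After outfall 1: Q = 4.330 + 0.05210 = 4.382 m³/s; C = (4.330·29.00 + 0.05210·1500)/4.382 = 46.49 mg/L.
After outfall 2: Q = 4.382 + 0.7600 = 5.142 m³/s; C = (4.382·46.49 + 0.7600·1500)/5.142 = 261.3 mg/L.

261 mg/L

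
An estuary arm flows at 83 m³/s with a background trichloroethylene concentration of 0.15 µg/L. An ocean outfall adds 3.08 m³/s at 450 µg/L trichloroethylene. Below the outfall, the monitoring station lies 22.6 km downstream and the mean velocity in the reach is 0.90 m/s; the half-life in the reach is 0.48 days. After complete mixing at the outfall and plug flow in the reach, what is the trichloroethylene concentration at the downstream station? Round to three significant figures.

10.7 µg/L

Mixed concentration C = ΣQC/ΣQ = (83.00·0.1500 + 3.080·450.0) / 86.08 = 1398/86.08 = 16.25 µg/L.
Travel time t = 22.6·1000 / 0.90 = 25110 s = 6.975 h.
Half-life 0.48 d → k = ln 2 / 0.48 = 1.444 d⁻¹.
First-order decay: C = 16.25·exp(−k·t) = 16.25·0.6572 = 10.68 µg/L.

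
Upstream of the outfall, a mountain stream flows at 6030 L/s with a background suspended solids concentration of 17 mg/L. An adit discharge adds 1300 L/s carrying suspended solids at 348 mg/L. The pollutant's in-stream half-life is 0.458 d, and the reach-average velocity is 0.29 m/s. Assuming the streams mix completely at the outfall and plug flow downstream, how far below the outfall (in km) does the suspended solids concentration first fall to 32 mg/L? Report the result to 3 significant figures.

After mixing, C = (6030·17.00 + 1300·348.0) / 7330 = 554900/7330 = 75.70 mg/L.
Half-life 0.458 d → k = ln 2 / 0.458 = 1.513 d⁻¹.
Set 75.70·exp(−k·t) = 32 → t = ln(75.70/32)/k = 49160 s = 13.66 h.
Distance = v·t = 0.29·49160 = 14260 m = 14.26 km.

14.3 km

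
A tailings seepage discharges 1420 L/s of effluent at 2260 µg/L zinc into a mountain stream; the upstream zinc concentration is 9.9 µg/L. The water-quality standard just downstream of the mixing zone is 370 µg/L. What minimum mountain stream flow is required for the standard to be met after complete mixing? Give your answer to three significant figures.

Set C_mix = 370: (Q·9.900 + 1420·2260) / (Q + 1420) = 370
→ Q = 1420·(2260 − 370)/(370 − 9.900) = 7453 L/s.

7450 L/s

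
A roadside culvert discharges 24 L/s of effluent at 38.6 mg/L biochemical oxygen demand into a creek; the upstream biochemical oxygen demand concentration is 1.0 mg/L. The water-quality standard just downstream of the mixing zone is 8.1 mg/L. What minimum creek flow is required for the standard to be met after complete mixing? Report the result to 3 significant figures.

Set C_mix = 8.1: (Q·1.000 + 24.00·38.60) / (Q + 24.00) = 8.1
→ Q = 24.00·(38.60 − 8.1)/(8.1 − 1.000) = 103.1 L/s.

103 L/s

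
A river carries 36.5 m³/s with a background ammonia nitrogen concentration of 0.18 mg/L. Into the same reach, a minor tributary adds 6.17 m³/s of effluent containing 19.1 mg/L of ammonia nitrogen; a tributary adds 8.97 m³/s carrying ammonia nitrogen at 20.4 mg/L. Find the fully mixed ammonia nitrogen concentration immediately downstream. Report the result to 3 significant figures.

5.95 mg/L

After mixing, C = (36.50·0.1800 + 6.170·19.10 + 8.970·20.40) / 51.64 = 307.4/51.64 = 5.953 mg/L.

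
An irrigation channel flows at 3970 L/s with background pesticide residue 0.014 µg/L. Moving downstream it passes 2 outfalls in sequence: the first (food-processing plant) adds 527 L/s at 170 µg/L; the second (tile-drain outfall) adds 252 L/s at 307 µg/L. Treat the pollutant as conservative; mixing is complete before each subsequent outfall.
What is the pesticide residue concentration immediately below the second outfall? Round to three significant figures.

Outfall 1: combined Q = 4497 L/s; C = (3970·0.01400 + 527.0·170.0)/4497 = 19.93 µg/L.
Outfall 2: combined Q = 4749 L/s; C = (4497·19.93 + 252.0·307.0)/4749 = 35.17 µg/L.

35.2 µg/L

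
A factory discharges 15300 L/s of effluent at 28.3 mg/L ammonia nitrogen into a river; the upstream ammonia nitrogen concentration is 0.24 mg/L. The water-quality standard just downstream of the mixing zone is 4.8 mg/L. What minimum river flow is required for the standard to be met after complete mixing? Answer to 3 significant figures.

Set C_mix = 4.8: (Q·0.2400 + 15300·28.30) / (Q + 15300) = 4.8
→ Q = 15300·(28.30 − 4.8)/(4.8 − 0.2400) = 78850 L/s.

78800 L/s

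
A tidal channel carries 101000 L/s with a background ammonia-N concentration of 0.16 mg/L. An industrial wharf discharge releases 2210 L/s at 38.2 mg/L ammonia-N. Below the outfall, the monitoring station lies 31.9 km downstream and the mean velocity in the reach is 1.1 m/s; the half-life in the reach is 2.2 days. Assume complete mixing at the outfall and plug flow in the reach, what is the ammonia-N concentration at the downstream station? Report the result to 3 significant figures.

0.877 mg/L

Flow-weighted average: C = (101000·0.1600 + 2210·38.20) / 103200 = 100600/103200 = 0.9745 mg/L.
Travel time t = 31.9·1000 / 1.1 = 29000 s = 8.056 h.
Half-life 2.2 d → k = ln 2 / 2.2 = 0.3151 d⁻¹.
Decay over the reach: 0.9745·exp(−kt) = 0.9745·0.8996 = 0.8767 mg/L.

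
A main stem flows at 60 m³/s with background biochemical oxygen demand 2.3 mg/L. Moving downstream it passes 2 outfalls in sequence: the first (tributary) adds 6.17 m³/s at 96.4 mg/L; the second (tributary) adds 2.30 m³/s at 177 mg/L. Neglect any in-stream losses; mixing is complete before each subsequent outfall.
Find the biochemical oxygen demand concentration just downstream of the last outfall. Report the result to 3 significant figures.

Below outfall 1: Q → 66.17 m³/s, C = (60.00·2.300 + 6.170·96.40)/66.17 = 11.07 mg/L.
Below outfall 2: Q → 68.47 m³/s, C = (66.17·11.07 + 2.300·177.0)/68.47 = 16.65 mg/L.

16.6 mg/L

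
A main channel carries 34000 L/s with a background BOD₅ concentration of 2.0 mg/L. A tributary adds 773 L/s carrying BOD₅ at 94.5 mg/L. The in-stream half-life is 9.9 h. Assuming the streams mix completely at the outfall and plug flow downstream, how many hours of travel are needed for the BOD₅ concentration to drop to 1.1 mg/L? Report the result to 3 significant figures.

Mixed concentration C = ΣQC/ΣQ = (34000·2.000 + 773.0·94.50) / 34770 = 141000/34770 = 4.056 mg/L.
Half-life 9.9 h → k = ln 2 / 9.9 = 0.07001 h⁻¹ = 1.680 d⁻¹.
4.056·exp(−k·t) = 1.1 → t = ln(4.056/1.1)/k = 67100 s = 18.64 h.

18.6 h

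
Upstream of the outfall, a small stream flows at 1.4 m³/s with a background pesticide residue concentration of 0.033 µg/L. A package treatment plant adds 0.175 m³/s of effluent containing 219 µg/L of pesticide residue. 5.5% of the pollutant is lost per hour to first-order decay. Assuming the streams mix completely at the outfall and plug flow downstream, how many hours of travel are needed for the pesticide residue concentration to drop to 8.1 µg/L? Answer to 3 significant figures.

Flow-weighted average: C = (1.400·0.03300 + 0.1750·219.0) / 1.575 = 38.37/1.575 = 24.36 µg/L.
5.5%/h lost → k = −ln(1 − 0.055) = 0.05657 h⁻¹.
24.36·exp(−k·t) = 8.1 → t = ln(24.36/8.1)/k = 70080 s = 19.47 h.

19.5 h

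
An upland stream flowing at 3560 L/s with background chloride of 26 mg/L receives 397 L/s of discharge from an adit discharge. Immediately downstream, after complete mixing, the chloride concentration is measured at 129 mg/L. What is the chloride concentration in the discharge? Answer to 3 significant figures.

Mass balance: 3560·26.00 + 397.0·Cₑ = 3957·129.0
→ Cₑ = (3957·129.0 − 3560·26.00) / 397.0 = 1053 mg/L.

1050 mg/L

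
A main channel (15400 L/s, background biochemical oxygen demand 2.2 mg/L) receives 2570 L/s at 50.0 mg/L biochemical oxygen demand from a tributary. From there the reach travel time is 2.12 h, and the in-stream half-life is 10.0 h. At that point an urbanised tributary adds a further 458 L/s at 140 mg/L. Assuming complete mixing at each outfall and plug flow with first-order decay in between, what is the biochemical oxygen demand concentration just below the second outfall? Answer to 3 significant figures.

11.1 mg/L

Mixed concentration C = ΣQC/ΣQ = (15400·2.200 + 2570·50.00) / 17970 = 162400/17970 = 9.036 mg/L; combined flow 17970 L/s.
Half-life 10.0 h → k = ln 2 / 10.0 = 0.06931 h⁻¹ = 1.664 d⁻¹.
Decay over the reach: 9.036·exp(−kt) = 9.036·0.8633 = 7.801 mg/L.
Second outfall: C = (17970·7.801 + 458.0·140.0)/18430 = 11.09 mg/L.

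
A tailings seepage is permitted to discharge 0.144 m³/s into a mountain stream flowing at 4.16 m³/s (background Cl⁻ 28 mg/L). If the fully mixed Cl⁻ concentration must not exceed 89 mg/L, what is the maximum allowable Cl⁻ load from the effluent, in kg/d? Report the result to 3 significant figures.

23000 kg/d

Mass balance at the limit: 4.160·28.00 + 0.1440·Cₑ = 4.304·89 → Cₑ = 1851 mg/L.
Load = 0.1440 m³/s × 1851 g/m³ × 86 400 s/d = 23030 kg/d.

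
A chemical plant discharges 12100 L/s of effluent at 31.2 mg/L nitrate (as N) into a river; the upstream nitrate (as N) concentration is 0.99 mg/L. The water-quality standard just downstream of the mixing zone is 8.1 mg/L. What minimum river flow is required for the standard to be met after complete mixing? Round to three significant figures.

Set C_mix = 8.1: (Q·0.9900 + 12100·31.20) / (Q + 12100) = 8.1
→ Q = 12100·(31.20 − 8.1)/(8.1 − 0.9900) = 39310 L/s.

39300 L/s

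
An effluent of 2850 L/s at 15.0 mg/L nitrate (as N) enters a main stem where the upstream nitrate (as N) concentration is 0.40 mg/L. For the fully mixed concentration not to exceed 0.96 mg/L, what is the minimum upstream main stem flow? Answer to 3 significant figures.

Set C_mix = 0.96: (Q·0.4000 + 2850·15.00) / (Q + 2850) = 0.96
→ Q = 2850·(15.00 − 0.96)/(0.96 − 0.4000) = 71450 L/s.

71500 L/s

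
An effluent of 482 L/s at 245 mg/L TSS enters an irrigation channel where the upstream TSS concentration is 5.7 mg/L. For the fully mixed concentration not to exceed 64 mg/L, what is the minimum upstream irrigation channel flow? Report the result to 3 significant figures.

Set C_mix = 64: (Q·5.700 + 482.0·245.0) / (Q + 482.0) = 64
→ Q = 482.0·(245.0 − 64)/(64 − 5.700) = 1496 L/s.

1500 L/s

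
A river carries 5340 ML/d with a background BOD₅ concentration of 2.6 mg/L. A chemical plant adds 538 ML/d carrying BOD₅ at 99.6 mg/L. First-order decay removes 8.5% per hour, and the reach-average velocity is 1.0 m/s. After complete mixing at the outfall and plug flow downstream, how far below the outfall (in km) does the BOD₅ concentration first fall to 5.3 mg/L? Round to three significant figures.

31.3 km

Flow-weighted average: C = (5340·2.600 + 538.0·99.60) / 5878 = 67470/5878 = 11.48 mg/L.
8.5%/h lost → k = −ln(1 − 0.085) = 0.08883 h⁻¹.
Set 11.48·exp(−k·t) = 5.3 → t = ln(11.48/5.3)/k = 31320 s = 8.699 h.
Distance = v·t = 1.0·31320 = 31320 m = 31.32 km.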